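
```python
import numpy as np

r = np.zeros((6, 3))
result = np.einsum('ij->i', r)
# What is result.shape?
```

(6,)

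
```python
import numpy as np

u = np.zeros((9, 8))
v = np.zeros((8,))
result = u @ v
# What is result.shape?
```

(9,)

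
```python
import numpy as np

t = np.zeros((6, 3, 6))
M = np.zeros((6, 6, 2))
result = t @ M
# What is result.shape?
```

(6, 3, 2)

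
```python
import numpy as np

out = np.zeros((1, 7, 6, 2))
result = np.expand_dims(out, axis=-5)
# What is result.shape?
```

(1, 1, 7, 6, 2)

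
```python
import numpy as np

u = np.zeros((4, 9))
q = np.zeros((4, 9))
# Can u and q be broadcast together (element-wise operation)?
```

Yes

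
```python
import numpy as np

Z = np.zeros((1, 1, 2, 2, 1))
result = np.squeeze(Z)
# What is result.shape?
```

(2, 2)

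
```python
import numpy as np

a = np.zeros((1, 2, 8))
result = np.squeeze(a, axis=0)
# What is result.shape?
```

(2, 8)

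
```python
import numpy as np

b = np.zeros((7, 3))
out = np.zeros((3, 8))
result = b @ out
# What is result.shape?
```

(7, 8)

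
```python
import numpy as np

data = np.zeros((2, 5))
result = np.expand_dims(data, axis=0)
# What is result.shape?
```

(1, 2, 5)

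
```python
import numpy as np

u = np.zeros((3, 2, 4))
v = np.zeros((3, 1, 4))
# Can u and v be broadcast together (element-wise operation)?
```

Yes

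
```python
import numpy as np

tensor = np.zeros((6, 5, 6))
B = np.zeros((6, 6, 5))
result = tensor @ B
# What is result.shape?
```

(6, 5, 5)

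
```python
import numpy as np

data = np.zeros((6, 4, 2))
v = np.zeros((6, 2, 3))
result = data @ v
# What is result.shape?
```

(6, 4, 3)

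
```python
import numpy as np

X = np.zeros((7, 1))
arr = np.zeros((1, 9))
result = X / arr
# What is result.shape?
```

(7, 9)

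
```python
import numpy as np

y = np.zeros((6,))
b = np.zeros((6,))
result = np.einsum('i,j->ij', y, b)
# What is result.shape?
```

(6, 6)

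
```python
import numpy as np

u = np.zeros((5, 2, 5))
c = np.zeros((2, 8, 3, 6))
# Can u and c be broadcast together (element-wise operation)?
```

No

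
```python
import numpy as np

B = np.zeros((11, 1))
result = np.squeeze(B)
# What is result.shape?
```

(11,)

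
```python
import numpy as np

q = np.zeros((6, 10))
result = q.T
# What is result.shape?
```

(10, 6)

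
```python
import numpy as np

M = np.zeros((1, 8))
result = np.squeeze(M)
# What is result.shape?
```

(8,)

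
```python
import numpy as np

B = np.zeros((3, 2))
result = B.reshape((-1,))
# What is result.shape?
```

(6,)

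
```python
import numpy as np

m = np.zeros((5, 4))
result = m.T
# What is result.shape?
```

(4, 5)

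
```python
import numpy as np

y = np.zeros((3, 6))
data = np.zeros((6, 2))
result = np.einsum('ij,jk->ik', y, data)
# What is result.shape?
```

(3, 2)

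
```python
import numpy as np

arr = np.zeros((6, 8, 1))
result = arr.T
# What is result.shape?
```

(1, 8, 6)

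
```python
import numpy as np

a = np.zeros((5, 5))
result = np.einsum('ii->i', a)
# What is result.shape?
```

(5,)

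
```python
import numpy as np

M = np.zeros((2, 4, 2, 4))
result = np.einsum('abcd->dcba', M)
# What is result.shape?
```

(4, 2, 4, 2)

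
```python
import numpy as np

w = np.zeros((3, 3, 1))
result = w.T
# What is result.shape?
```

(1, 3, 3)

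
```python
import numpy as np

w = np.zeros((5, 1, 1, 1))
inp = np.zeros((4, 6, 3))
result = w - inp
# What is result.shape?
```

(5, 4, 6, 3)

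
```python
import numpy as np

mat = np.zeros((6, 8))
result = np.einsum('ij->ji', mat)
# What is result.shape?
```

(8, 6)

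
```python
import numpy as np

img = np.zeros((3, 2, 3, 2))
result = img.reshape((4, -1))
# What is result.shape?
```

(4, 9)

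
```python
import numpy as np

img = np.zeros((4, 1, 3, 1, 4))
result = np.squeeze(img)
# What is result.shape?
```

(4, 3, 4)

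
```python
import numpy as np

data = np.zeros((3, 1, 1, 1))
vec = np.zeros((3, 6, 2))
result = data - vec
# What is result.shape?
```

(3, 3, 6, 2)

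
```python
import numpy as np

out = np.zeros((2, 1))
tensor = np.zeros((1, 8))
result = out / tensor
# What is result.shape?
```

(2, 8)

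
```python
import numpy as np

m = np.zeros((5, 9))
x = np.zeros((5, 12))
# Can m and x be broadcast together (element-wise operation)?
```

No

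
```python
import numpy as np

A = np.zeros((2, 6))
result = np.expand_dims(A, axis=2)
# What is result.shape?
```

(2, 6, 1)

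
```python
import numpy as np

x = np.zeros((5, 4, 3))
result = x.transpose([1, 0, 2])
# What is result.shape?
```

(4, 5, 3)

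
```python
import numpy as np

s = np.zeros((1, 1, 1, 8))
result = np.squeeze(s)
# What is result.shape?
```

(8,)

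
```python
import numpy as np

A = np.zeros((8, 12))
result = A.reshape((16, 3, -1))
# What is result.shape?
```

(16, 3, 2)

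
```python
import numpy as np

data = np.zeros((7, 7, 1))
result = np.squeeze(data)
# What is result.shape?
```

(7, 7)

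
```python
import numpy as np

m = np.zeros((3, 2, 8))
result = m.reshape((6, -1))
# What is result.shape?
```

(6, 8)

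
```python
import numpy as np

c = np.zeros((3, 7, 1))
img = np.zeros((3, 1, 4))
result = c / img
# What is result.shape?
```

(3, 7, 4)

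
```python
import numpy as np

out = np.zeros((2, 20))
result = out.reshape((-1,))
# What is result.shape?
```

(40,)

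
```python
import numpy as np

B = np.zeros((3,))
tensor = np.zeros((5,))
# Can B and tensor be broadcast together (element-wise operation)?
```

No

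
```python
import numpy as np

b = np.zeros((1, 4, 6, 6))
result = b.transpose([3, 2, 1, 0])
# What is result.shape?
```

(6, 6, 4, 1)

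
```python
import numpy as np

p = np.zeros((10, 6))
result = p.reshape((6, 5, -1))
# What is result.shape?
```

(6, 5, 2)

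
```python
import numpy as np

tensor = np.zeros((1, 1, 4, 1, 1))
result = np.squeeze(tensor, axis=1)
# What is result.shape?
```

(1, 4, 1, 1)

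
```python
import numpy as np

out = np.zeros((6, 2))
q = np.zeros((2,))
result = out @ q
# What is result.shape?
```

(6,)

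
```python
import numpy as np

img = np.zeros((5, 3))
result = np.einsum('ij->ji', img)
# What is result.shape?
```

(3, 5)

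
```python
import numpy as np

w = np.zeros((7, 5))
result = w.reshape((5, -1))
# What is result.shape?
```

(5, 7)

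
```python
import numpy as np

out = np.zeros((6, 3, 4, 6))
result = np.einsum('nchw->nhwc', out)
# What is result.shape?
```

(6, 4, 6, 3)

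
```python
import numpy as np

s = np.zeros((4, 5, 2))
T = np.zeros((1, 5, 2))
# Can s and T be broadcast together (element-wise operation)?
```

Yes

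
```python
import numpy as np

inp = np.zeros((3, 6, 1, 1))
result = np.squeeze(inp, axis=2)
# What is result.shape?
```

(3, 6, 1)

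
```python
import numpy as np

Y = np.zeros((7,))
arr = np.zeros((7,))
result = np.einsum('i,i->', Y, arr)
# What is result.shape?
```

()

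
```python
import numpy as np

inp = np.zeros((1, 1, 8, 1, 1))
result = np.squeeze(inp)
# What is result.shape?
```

(8,)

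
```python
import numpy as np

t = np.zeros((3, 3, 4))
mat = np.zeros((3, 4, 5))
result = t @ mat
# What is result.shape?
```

(3, 3, 5)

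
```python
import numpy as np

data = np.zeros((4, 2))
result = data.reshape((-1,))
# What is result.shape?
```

(8,)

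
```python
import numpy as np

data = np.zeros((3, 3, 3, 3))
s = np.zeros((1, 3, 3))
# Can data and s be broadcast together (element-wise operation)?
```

Yes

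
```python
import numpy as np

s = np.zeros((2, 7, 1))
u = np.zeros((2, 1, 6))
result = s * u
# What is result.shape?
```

(2, 7, 6)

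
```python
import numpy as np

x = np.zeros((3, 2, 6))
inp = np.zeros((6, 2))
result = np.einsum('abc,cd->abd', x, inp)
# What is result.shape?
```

(3, 2, 2)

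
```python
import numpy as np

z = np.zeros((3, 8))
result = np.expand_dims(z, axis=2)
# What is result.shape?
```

(3, 8, 1)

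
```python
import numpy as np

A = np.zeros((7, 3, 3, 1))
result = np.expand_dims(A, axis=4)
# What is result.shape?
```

(7, 3, 3, 1, 1)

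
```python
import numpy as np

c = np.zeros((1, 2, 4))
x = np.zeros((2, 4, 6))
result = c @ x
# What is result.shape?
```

(2, 2, 6)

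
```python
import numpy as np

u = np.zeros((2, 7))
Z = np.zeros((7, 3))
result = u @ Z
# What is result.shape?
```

(2, 3)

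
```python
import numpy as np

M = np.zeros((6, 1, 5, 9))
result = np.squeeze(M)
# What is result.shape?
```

(6, 5, 9)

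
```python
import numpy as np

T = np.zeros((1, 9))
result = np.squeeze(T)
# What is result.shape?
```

(9,)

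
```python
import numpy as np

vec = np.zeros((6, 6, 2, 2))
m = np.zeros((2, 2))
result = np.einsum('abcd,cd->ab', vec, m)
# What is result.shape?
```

(6, 6)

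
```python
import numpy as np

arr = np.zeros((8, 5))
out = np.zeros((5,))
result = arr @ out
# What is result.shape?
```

(8,)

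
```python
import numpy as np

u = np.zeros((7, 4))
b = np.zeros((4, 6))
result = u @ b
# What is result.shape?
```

(7, 6)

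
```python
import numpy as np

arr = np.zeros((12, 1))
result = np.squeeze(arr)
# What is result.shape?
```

(12,)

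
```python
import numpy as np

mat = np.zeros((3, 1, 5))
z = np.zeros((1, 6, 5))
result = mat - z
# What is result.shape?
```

(3, 6, 5)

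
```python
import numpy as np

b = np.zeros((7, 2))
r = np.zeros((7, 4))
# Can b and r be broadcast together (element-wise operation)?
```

No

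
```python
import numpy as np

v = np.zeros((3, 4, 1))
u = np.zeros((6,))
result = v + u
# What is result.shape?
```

(3, 4, 6)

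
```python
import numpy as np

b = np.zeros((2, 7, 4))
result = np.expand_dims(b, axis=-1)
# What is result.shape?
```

(2, 7, 4, 1)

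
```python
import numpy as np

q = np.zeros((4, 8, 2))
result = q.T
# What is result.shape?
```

(2, 8, 4)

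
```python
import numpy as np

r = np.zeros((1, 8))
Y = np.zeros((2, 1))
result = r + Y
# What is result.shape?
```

(2, 8)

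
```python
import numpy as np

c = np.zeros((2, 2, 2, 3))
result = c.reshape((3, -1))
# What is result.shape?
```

(3, 8)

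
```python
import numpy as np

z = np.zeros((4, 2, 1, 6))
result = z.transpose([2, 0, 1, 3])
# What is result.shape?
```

(1, 4, 2, 6)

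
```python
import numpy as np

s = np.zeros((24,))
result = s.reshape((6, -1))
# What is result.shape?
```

(6, 4)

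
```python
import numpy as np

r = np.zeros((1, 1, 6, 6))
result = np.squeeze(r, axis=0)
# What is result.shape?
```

(1, 6, 6)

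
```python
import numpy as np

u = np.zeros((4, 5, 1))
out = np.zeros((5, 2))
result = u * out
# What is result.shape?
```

(4, 5, 2)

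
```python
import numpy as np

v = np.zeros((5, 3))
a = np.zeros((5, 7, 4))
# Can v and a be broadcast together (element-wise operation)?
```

No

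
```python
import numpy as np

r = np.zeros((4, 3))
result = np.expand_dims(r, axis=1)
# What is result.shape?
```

(4, 1, 3)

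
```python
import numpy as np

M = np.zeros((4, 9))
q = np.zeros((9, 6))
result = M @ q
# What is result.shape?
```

(4, 6)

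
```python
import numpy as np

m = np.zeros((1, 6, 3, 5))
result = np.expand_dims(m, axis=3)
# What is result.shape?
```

(1, 6, 3, 1, 5)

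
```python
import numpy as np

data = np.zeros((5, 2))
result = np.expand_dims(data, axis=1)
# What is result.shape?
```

(5, 1, 2)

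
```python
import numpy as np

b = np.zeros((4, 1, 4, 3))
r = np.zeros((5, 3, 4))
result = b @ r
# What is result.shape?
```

(4, 5, 4, 4)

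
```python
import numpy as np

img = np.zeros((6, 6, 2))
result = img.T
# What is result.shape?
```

(2, 6, 6)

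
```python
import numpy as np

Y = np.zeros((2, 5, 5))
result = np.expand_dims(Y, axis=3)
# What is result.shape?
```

(2, 5, 5, 1)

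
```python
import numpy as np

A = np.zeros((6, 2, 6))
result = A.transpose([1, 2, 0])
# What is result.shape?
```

(2, 6, 6)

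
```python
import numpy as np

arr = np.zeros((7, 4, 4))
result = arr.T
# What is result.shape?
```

(4, 4, 7)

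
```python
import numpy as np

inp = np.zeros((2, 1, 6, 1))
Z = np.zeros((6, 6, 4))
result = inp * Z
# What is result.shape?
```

(2, 6, 6, 4)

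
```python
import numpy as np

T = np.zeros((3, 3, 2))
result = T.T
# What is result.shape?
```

(2, 3, 3)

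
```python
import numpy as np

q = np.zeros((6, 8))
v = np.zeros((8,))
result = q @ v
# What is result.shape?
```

(6,)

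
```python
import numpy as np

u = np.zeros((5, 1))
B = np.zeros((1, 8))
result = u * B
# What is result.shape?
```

(5, 8)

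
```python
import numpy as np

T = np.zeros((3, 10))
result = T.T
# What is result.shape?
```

(10, 3)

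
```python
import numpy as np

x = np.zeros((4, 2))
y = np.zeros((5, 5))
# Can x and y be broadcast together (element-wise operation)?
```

No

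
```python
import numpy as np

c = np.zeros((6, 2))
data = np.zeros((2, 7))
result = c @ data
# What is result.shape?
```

(6, 7)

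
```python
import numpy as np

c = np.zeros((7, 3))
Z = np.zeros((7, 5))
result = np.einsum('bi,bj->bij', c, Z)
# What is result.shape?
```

(7, 3, 5)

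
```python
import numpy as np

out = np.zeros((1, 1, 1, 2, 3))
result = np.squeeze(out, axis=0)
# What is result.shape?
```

(1, 1, 2, 3)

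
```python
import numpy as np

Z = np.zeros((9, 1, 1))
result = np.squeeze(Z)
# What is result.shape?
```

(9,)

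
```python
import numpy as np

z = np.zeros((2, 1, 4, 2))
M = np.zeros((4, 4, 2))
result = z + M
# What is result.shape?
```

(2, 4, 4, 2)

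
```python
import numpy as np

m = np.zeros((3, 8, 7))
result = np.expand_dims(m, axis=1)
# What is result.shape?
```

(3, 1, 8, 7)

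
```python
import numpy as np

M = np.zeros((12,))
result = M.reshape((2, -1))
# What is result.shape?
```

(2, 6)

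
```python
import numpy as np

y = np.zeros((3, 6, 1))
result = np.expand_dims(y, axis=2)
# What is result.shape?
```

(3, 6, 1, 1)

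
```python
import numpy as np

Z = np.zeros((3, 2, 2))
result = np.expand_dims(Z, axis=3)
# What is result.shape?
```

(3, 2, 2, 1)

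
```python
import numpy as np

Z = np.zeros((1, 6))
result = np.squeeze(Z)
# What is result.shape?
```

(6,)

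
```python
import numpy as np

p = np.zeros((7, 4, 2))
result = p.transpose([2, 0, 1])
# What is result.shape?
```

(2, 7, 4)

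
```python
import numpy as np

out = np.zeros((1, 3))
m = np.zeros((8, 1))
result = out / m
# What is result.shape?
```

(8, 3)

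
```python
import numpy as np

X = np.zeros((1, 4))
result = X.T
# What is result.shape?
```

(4, 1)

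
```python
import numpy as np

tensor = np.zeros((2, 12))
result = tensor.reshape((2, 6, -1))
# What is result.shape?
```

(2, 6, 2)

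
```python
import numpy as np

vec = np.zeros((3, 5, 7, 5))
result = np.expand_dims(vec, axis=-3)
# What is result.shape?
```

(3, 5, 1, 7, 5)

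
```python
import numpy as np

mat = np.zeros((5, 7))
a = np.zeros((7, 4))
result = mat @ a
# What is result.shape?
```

(5, 4)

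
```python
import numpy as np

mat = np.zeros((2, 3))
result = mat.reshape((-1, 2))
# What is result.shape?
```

(3, 2)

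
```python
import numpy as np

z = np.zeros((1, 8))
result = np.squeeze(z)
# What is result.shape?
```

(8,)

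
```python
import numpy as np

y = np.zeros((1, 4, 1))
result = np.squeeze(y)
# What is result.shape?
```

(4,)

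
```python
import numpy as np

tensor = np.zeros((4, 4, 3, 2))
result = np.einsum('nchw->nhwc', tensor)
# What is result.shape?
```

(4, 3, 2, 4)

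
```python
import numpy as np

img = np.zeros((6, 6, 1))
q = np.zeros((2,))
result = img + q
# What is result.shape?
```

(6, 6, 2)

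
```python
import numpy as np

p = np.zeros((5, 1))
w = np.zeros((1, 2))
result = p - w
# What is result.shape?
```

(5, 2)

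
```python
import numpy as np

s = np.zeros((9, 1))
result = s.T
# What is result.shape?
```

(1, 9)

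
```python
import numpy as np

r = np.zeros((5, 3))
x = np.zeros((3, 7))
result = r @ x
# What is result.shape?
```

(5, 7)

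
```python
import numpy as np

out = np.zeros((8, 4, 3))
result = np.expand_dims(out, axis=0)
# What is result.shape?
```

(1, 8, 4, 3)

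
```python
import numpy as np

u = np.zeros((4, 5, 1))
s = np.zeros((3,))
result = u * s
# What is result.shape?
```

(4, 5, 3)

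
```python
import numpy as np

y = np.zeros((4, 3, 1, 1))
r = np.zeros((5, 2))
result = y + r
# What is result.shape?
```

(4, 3, 5, 2)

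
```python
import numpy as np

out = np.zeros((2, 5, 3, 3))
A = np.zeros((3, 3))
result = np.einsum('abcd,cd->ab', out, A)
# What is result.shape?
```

(2, 5)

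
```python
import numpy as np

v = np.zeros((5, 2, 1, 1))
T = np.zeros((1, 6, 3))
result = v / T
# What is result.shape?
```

(5, 2, 6, 3)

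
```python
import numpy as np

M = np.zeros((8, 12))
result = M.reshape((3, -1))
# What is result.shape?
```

(3, 32)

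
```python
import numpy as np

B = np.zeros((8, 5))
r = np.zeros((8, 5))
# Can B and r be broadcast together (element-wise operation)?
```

Yes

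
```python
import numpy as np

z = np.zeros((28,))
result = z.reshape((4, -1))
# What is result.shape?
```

(4, 7)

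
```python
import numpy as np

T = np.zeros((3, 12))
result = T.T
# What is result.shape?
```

(12, 3)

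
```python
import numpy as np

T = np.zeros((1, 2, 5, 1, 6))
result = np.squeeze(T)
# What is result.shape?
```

(2, 5, 6)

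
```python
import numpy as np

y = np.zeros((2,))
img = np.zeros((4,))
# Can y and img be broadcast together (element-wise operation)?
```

No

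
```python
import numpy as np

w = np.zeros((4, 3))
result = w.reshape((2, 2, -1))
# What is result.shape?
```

(2, 2, 3)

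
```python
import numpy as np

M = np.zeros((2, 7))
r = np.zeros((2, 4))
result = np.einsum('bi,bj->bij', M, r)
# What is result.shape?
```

(2, 7, 4)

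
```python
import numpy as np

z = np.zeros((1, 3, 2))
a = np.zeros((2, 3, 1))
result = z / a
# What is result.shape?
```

(2, 3, 2)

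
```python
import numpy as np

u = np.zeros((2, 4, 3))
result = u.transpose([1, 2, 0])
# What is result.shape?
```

(4, 3, 2)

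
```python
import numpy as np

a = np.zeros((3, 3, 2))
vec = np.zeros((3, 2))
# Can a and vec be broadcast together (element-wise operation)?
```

Yes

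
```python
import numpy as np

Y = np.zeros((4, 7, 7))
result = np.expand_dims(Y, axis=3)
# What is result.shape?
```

(4, 7, 7, 1)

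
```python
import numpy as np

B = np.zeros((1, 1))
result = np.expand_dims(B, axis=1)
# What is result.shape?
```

(1, 1, 1)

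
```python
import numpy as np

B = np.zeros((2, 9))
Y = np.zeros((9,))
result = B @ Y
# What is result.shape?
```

(2,)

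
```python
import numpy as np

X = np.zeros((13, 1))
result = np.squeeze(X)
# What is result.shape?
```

(13,)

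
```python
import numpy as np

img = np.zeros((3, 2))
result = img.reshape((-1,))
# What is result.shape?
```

(6,)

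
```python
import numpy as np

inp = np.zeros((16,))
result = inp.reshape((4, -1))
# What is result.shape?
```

(4, 4)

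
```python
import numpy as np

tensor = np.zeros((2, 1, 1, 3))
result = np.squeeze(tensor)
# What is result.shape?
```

(2, 3)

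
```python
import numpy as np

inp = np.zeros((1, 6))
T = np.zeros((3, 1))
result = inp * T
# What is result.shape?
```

(3, 6)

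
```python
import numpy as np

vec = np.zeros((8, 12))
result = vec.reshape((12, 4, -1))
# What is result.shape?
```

(12, 4, 2)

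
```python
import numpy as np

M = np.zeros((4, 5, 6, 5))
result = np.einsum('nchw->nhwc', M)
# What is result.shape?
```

(4, 6, 5, 5)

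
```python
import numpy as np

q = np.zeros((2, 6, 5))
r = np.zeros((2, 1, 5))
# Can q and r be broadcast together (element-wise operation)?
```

Yes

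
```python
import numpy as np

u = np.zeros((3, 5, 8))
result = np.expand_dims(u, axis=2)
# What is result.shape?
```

(3, 5, 1, 8)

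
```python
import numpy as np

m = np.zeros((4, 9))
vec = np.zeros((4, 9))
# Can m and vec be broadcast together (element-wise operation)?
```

Yes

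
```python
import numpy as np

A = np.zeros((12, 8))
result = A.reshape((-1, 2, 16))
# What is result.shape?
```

(3, 2, 16)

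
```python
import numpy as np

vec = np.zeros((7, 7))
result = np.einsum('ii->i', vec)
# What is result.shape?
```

(7,)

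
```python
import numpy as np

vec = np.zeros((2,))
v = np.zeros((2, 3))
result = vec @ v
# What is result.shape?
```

(3,)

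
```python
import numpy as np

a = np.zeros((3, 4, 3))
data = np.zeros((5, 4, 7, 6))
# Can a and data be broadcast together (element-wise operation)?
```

No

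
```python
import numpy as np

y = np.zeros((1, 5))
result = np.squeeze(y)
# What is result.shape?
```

(5,)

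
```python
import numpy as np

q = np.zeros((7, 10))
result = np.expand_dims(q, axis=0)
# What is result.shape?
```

(1, 7, 10)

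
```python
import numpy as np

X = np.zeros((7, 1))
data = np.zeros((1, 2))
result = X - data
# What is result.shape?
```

(7, 2)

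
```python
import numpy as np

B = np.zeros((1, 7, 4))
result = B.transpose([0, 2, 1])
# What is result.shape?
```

(1, 4, 7)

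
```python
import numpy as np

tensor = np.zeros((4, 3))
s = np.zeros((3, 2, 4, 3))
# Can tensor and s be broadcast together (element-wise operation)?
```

Yes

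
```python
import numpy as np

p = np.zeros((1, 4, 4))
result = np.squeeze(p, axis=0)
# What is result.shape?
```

(4, 4)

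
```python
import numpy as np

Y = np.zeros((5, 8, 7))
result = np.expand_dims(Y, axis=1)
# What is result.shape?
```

(5, 1, 8, 7)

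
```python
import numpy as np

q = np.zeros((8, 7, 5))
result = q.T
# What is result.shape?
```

(5, 7, 8)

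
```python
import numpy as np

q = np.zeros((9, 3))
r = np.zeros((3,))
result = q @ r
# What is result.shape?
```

(9,)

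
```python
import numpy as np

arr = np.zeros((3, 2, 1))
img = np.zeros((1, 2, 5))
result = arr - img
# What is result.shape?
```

(3, 2, 5)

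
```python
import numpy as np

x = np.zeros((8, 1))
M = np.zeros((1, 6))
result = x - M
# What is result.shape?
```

(8, 6)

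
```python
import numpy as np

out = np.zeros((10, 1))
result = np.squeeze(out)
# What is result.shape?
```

(10,)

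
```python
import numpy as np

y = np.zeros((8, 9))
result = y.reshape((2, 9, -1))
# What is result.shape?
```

(2, 9, 4)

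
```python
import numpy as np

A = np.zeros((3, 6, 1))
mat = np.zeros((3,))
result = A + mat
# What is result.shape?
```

(3, 6, 3)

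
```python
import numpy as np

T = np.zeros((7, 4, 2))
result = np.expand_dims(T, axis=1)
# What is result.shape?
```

(7, 1, 4, 2)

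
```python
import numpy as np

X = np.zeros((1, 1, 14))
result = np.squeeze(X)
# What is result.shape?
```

(14,)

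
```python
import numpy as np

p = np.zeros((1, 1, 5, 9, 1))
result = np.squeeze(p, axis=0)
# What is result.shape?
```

(1, 5, 9, 1)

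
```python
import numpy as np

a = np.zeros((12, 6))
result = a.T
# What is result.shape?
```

(6, 12)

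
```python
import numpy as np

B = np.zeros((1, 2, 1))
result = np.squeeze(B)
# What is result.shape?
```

(2,)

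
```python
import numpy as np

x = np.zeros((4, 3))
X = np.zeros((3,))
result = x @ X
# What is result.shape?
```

(4,)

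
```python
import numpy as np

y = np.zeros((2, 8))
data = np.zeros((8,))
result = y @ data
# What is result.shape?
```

(2,)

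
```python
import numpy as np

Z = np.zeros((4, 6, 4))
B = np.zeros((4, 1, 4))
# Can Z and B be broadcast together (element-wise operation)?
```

Yes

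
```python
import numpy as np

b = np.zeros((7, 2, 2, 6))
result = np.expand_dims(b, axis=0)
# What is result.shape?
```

(1, 7, 2, 2, 6)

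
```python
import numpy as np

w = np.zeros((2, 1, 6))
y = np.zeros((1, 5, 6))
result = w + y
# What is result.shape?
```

(2, 5, 6)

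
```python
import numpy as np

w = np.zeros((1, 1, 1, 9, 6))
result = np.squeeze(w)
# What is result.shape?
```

(9, 6)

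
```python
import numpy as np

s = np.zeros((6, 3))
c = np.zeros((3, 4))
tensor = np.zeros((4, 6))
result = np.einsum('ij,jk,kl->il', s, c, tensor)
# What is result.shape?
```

(6, 6)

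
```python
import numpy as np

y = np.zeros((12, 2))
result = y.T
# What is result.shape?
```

(2, 12)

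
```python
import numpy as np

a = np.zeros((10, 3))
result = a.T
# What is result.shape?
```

(3, 10)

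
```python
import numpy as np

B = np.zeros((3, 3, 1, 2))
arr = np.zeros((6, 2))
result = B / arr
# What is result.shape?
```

(3, 3, 6, 2)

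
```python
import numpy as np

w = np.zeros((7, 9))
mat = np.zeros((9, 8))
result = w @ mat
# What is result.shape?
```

(7, 8)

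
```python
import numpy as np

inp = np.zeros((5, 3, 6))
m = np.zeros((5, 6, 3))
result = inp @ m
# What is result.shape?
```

(5, 3, 3)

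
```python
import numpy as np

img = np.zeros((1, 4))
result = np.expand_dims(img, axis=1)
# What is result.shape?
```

(1, 1, 4)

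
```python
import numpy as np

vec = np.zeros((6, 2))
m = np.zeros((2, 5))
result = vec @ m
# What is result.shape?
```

(6, 5)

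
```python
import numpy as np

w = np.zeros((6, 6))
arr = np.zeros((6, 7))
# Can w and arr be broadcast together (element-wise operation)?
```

No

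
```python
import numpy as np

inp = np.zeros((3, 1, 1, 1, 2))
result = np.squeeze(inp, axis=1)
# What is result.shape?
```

(3, 1, 1, 2)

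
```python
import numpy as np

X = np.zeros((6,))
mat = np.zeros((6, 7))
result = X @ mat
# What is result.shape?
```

(7,)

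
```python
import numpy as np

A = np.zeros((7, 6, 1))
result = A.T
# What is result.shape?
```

(1, 6, 7)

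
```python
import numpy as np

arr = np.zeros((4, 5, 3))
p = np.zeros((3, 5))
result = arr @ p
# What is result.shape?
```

(4, 5, 5)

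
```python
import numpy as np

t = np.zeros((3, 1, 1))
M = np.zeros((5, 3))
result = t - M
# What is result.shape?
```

(3, 5, 3)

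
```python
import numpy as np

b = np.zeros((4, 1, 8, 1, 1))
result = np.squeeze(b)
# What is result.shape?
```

(4, 8)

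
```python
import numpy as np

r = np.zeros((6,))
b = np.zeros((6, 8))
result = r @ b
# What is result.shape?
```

(8,)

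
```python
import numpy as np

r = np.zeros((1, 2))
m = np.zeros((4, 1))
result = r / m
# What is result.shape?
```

(4, 2)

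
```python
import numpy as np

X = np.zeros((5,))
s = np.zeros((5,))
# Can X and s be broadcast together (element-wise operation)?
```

Yes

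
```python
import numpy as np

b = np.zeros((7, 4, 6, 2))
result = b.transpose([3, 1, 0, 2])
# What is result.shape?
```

(2, 4, 7, 6)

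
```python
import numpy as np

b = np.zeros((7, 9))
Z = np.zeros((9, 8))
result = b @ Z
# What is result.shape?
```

(7, 8)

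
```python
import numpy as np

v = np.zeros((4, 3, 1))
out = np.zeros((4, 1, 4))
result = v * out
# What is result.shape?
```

(4, 3, 4)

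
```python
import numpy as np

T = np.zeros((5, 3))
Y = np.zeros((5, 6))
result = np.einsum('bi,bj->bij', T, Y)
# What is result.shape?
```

(5, 3, 6)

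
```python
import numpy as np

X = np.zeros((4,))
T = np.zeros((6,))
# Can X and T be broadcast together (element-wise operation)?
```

No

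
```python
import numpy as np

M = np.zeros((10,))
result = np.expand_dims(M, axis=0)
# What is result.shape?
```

(1, 10)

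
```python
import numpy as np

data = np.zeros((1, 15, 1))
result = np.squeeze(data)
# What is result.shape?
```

(15,)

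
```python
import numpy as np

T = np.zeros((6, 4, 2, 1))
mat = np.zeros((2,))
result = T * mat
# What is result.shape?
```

(6, 4, 2, 2)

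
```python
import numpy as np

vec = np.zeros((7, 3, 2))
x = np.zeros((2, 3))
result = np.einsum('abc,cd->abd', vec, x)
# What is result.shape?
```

(7, 3, 3)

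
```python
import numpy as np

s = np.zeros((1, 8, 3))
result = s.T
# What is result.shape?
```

(3, 8, 1)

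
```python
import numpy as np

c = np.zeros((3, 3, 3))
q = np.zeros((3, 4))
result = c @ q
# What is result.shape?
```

(3, 3, 4)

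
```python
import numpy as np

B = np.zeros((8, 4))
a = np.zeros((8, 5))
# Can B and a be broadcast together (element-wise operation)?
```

No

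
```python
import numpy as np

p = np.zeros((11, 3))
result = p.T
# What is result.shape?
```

(3, 11)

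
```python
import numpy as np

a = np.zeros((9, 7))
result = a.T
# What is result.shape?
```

(7, 9)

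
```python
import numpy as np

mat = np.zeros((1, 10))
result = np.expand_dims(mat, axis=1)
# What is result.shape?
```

(1, 1, 10)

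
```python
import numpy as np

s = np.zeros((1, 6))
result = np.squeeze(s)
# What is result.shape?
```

(6,)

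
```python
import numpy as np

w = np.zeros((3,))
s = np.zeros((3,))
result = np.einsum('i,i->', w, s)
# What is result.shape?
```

()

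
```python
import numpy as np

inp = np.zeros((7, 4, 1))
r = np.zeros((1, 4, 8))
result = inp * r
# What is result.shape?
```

(7, 4, 8)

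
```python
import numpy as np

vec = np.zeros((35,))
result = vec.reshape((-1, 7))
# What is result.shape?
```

(5, 7)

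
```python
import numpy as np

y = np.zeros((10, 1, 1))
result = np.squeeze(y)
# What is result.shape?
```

(10,)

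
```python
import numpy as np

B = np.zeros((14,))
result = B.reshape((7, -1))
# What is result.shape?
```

(7, 2)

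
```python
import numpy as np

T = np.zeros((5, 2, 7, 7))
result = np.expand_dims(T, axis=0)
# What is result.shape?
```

(1, 5, 2, 7, 7)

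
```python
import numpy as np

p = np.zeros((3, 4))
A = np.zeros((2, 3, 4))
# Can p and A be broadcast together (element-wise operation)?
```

Yes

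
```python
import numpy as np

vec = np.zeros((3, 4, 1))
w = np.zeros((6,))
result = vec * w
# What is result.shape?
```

(3, 4, 6)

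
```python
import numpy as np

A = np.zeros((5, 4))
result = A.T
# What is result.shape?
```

(4, 5)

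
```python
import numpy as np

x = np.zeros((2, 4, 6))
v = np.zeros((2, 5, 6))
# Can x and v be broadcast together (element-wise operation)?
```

No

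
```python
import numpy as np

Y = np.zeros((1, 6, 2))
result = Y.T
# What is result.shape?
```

(2, 6, 1)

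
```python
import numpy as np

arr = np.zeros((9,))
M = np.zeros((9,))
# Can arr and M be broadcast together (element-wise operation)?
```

Yes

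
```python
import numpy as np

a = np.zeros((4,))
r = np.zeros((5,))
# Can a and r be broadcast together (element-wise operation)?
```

No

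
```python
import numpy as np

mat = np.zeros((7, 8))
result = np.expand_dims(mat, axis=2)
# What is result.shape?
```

(7, 8, 1)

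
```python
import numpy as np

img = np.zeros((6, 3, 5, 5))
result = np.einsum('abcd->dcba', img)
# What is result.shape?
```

(5, 5, 3, 6)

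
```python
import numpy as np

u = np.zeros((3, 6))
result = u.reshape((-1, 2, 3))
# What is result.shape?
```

(3, 2, 3)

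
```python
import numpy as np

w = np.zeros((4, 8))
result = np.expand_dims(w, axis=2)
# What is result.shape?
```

(4, 8, 1)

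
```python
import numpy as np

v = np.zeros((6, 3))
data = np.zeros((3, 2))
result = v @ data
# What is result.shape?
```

(6, 2)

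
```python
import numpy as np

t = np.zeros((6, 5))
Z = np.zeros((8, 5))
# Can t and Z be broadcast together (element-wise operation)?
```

No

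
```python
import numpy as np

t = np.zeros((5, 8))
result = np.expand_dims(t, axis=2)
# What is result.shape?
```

(5, 8, 1)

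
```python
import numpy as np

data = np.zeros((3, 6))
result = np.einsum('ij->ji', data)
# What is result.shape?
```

(6, 3)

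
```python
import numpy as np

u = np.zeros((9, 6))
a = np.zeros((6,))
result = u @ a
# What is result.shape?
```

(9,)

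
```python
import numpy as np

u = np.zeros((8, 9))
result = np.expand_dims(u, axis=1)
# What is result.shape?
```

(8, 1, 9)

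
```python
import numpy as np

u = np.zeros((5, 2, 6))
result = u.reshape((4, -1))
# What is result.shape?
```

(4, 15)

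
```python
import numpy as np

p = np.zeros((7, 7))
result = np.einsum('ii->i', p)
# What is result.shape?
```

(7,)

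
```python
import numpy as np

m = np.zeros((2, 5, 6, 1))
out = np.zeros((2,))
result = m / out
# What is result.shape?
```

(2, 5, 6, 2)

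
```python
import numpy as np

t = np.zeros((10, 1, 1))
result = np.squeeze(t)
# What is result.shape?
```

(10,)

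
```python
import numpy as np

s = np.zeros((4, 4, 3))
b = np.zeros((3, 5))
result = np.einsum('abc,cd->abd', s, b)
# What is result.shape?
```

(4, 4, 5)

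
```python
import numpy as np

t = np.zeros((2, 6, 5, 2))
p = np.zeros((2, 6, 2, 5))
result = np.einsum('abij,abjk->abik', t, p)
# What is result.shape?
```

(2, 6, 5, 5)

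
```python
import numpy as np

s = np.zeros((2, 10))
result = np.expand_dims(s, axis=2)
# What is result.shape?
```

(2, 10, 1)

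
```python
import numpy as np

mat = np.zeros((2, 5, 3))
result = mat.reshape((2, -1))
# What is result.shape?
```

(2, 15)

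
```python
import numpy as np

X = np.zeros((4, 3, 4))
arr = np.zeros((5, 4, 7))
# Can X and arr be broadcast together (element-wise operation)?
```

No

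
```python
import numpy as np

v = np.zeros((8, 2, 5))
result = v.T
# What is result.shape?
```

(5, 2, 8)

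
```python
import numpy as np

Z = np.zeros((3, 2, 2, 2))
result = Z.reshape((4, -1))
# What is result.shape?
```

(4, 6)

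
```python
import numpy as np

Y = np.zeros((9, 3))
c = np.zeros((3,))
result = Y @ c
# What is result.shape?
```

(9,)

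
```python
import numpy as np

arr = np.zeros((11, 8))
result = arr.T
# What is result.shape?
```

(8, 11)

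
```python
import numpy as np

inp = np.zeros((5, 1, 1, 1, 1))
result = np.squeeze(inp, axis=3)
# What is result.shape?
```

(5, 1, 1, 1)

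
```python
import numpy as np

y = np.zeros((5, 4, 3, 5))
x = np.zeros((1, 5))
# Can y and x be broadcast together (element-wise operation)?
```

Yes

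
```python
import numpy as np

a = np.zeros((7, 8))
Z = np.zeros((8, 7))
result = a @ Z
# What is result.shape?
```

(7, 7)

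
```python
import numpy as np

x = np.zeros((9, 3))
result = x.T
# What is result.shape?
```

(3, 9)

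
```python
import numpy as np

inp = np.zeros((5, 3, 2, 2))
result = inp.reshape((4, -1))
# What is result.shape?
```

(4, 15)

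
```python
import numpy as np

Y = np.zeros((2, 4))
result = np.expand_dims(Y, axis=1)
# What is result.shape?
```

(2, 1, 4)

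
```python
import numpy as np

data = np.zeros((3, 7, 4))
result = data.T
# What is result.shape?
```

(4, 7, 3)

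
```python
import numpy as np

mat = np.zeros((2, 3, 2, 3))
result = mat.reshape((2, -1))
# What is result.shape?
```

(2, 18)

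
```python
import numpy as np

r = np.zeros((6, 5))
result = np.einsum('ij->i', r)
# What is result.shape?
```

(6,)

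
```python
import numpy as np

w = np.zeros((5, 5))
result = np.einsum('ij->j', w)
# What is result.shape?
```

(5,)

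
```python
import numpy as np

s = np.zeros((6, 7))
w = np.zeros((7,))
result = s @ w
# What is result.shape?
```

(6,)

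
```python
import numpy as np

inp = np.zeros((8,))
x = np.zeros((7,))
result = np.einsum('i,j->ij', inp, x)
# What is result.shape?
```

(8, 7)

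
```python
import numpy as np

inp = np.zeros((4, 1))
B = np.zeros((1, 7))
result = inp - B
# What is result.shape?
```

(4, 7)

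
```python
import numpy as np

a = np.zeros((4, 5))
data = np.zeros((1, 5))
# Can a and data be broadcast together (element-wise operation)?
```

Yes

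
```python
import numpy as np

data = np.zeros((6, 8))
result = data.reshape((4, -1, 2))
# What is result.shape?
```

(4, 6, 2)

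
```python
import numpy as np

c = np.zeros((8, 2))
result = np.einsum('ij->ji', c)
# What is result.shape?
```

(2, 8)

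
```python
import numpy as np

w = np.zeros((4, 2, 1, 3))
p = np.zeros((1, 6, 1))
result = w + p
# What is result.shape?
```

(4, 2, 6, 3)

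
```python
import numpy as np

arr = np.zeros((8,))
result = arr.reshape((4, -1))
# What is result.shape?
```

(4, 2)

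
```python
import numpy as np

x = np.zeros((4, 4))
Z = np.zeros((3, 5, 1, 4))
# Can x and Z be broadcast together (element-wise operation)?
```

Yes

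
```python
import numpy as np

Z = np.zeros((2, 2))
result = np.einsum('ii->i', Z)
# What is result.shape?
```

(2,)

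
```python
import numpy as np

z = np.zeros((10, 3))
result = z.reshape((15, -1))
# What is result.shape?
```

(15, 2)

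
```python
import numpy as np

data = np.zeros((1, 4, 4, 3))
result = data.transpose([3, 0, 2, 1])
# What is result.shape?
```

(3, 1, 4, 4)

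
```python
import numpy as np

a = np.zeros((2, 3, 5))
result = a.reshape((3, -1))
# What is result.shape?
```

(3, 10)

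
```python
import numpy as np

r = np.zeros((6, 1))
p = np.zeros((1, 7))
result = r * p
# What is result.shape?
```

(6, 7)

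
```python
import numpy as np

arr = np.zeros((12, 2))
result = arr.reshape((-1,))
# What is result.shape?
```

(24,)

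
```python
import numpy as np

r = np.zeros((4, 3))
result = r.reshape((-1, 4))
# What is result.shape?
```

(3, 4)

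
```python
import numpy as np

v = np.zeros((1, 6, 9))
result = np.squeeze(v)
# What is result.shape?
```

(6, 9)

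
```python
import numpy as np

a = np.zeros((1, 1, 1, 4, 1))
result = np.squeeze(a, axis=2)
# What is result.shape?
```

(1, 1, 4, 1)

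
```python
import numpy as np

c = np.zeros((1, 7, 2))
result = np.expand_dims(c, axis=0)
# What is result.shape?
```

(1, 1, 7, 2)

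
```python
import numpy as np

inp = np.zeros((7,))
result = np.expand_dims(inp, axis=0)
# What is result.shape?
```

(1, 7)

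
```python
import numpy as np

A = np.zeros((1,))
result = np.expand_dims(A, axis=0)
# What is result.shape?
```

(1, 1)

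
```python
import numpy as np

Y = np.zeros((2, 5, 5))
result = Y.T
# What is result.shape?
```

(5, 5, 2)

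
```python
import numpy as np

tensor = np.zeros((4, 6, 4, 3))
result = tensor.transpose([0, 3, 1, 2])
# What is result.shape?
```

(4, 3, 6, 4)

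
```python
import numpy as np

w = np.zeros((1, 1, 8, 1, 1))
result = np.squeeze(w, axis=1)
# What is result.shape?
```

(1, 8, 1, 1)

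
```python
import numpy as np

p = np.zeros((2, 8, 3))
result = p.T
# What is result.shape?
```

(3, 8, 2)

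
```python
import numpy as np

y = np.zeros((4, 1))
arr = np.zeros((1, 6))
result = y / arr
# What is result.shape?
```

(4, 6)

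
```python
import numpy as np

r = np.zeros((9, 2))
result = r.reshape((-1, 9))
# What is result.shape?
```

(2, 9)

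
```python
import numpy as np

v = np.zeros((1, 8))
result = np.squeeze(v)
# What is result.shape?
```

(8,)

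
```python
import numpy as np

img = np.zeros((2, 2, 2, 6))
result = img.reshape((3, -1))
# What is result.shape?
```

(3, 16)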